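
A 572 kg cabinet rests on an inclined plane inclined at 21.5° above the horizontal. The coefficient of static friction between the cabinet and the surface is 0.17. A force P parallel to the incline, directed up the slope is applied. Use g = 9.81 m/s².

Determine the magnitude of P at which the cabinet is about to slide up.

P ≈ 2940 N

At impending motion up the slope, friction acts down-slope at its limit: f = μ_s N.
P is parallel to the surface, so N = m g cos θ = 5220 N.
Along the incline: P = m g sin θ + μ_s N = 2060 + 0.17×5220 = 2940 N.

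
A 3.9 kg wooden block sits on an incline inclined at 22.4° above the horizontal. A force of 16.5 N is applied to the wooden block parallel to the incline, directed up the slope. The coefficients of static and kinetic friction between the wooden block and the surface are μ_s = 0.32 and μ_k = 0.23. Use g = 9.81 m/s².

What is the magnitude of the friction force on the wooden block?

f ≈ 1.92 N (down the incline)

The normal reaction is N = m g cos θ = 35.37 N.
For equilibrium along the incline the friction force must supply f = m g sin θ − P = 14.58 − 16.5 = -1.921 N (positive meaning up-slope).
Static friction can supply at most μ_s N = 11.32 N.
Since |-1.921| ≤ 11.32 N, no slip — friction simply equals what equilibrium demands.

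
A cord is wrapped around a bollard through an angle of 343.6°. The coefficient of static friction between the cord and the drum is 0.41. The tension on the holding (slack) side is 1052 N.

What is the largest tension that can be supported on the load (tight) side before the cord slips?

T_max ≈ 12300 N

At impending slip the capstan equation gives T₂/T₁ = e^{μβ} with β in radians.
β = 343.6° × π/180 = 5.997 rad.
e^{μβ} = e^{0.41×5.997} = 11.69.
T₂ = T₁ · e^{μβ} = 1052 × 11.69 = 12300 N.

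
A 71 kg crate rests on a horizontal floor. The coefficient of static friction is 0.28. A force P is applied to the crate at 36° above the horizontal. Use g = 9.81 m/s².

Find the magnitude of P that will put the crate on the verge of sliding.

N = m g − P sin α (the pull lifts the crate).
At impending slip, P cos α = μ_s N = μ_s (m g − P sin α).
Solving: P (cos α + μ_s sin α) = μ_s m g → P = 0.28×697/(cos 36° + 0.28 sin 36°) = 195/0.9736 = 200 N.

P ≈ 200 N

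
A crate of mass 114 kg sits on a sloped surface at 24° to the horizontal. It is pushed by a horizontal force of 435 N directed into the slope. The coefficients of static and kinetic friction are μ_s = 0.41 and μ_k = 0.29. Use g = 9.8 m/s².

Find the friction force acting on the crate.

Resolve perpendicular to the incline: N = m g cos θ + P sin θ = 114×9.8×cos 24° + 435×sin 24° = 1198 N.
Along the incline, the net driving force (taking up-slope positive) is P cos θ − m g sin θ = 397.4 − 454.4 = -57.01 N, so equilibrium requires friction f = 57.01 N (up-slope).
Maximum static friction: μ_s N = 0.41 × 1198 = 491 N.
Since 57.01 N is within the 491 N limit, the crate stays put and friction is exactly 57 N.

f ≈ 57 N (up the incline)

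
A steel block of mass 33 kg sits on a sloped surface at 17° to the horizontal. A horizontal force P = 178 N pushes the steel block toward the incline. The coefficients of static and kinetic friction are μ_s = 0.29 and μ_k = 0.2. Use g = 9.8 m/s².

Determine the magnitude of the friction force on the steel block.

f ≈ 75.7 N (down the incline)

Resolve perpendicular to the incline: N = m g cos θ + P sin θ = 33×9.8×cos 17° + 178×sin 17° = 361.3 N.
Parallel to the incline: P cos θ − m g sin θ = 170.2 − 94.55 = 75.67 N; the friction needed to balance this is 75.67 N acting down the slope.
The limit of static friction is μ_s N = 104.8 N.
Since 75.67 N is within the 104.8 N limit, the steel block stays put and friction is exactly 75.7 N.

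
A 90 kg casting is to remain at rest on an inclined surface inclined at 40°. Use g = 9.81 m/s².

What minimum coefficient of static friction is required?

μ_s,min ≈ 0.839

At the slip threshold m g sin θ = μ_s m g cos θ, so μ_s,min = tan θ.
μ_s,min = tan 40° = 0.839.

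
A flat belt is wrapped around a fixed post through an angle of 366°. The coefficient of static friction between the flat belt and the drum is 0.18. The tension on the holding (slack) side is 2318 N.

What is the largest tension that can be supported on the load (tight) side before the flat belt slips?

T_max ≈ 7320 N

At impending slip the capstan equation gives T₂/T₁ = e^{μβ} with β in radians.
β = 366° × π/180 = 6.388 rad.
e^{μβ} = e^{0.18×6.388} = 3.158.
T₂ = T₁ · e^{μβ} = 2318 × 3.158 = 7320 N.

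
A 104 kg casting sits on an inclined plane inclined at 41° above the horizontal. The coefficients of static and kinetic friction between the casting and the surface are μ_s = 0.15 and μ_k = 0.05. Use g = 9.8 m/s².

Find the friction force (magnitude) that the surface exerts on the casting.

f ≈ 38.5 N (up the incline)

Perpendicular to the surface, N = m g cos θ = 104·9.8·cos 41° = 769.2 N.
For equilibrium along the incline, friction must balance the weight component: f = m g sin θ = 668.7 N up the slope.
Maximum static friction available: μ_s N = 0.15 × 769.2 = 115.4 N.
Since |668.7| > 115.4 N, static friction cannot hold it; the casting slides down the incline and kinetic friction applies: f = μ_k N = 0.05 × 769.2 = 38.5 N.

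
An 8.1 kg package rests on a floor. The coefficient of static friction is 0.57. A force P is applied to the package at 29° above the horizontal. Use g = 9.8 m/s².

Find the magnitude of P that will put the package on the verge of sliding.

N = m g − P sin α (the pull lifts the package).
At impending slip, P cos α = μ_s N = μ_s (m g − P sin α).
Solving: P (cos α + μ_s sin α) = μ_s m g → P = 0.57×79.4/(cos 29° + 0.57 sin 29°) = 45.2/1.151 = 39.3 N.

P ≈ 39.3 N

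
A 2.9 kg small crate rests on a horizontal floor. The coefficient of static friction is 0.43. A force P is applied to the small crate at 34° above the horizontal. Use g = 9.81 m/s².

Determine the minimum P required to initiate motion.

P ≈ 11.4 N

N = m g − P sin α (the pull lifts the small crate).
At impending slip, P cos α = μ_s N = μ_s (m g − P sin α).
Solving: P (cos α + μ_s sin α) = μ_s m g → P = 0.43×28.4/(cos 34° + 0.43 sin 34°) = 12.2/1.069 = 11.4 N.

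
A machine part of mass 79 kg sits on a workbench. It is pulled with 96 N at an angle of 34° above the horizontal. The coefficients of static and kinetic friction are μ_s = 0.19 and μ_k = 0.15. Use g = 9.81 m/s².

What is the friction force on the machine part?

f ≈ 79.6 N

N = m g − P sin α = 775 − 96×sin 34° = 721.3 N.
For equilibrium, f = P cos α = 96×cos 34° = 79.59 N.
μ_s N = 0.19 × 721.3 = 137 N.
Since 79.59 N does not exceed the limit, the machine part stays at rest and f = 79.6 N.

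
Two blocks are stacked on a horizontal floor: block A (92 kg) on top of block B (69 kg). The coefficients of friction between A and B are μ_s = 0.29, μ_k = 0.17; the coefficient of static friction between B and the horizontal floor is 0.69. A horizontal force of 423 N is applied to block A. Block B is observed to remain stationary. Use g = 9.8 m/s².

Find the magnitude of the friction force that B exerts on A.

Between the blocks, N₁ = m_A g = 901.6 N.
So the A–B interface can sustain at most μ_s N₁ = 261.5 N of static friction.
Since P = 423 N > 261.5 N, A slides on B; the A–B friction is kinetic: f₁ = μ_k N₁ = 0.17×901.6 = 153 N.
B experiences an equal 153 N forward from A (third law). B is in equilibrium, so the floor supplies f₂ = 153 N of static friction (limit μ_s(m_A+m_B)g = 1089 N, not exceeded).

f ≈ 153 N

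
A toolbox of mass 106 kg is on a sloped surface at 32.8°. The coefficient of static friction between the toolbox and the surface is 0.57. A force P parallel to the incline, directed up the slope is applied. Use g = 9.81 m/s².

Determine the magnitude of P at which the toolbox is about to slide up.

At impending motion up the slope, friction acts down-slope at its limit: f = μ_s N.
P is parallel to the surface, so N = m g cos θ = 874 N.
Along the incline: P = m g sin θ + μ_s N = 563 + 0.57×874 = 1060 N.

P ≈ 1060 N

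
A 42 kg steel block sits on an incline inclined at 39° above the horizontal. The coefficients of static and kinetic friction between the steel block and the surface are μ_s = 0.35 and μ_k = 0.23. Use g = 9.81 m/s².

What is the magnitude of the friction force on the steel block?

Perpendicular to the surface, N = m g cos θ = 42·9.81·cos 39° = 320.2 N.
For equilibrium along the incline, friction must balance the weight component: f = m g sin θ = 259.3 N up the slope.
Maximum static friction available: μ_s N = 0.35 × 320.2 = 112.1 N.
|259.3| exceeds 112.1 N, so the steel block slips down-slope; friction is kinetic, f = μ_k N = 0.23×320.2 = 73.6 N.

f ≈ 73.6 N (up the incline)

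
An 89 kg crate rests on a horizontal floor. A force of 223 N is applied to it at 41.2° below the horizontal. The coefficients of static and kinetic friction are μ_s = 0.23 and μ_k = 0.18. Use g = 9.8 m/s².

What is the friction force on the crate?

The vertical component of P adds to the normal force: N = m g + P sin α = 872.2 + 146.9 = 1019 N.
The horizontal driving force is P cos α = 167.8 N, so equilibrium needs friction f = 167.8 N.
μ_s N = 0.23 × 1019 = 234.4 N.
167.8 ≤ 234.4 N → static; friction equals the required 168 N.

f ≈ 168 N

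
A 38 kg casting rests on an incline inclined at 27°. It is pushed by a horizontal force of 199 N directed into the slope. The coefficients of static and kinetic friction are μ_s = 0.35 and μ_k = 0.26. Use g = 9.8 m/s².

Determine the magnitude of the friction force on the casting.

Resolve perpendicular to the incline: N = m g cos θ + P sin θ = 38×9.8×cos 27° + 199×sin 27° = 422.2 N.
Parallel to the incline: P cos θ − m g sin θ = 177.3 − 169.1 = 8.244 N; the friction needed to balance this is 8.244 N acting down the slope.
The limit of static friction is μ_s N = 147.8 N.
Since 8.244 N is within the 147.8 N limit, the casting stays put and friction is exactly 8.24 N.

f ≈ 8.24 N (down the incline)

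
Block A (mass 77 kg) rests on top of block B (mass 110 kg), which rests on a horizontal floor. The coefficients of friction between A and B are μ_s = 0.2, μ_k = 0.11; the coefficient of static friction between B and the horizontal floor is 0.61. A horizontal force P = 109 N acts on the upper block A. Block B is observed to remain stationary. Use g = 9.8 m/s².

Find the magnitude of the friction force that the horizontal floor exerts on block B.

Normal force at the A–B interface: N₁ = m_A g = 754.6 N.
So the A–B interface can sustain at most μ_s N₁ = 150.9 N of static friction.
P = 109 N is within that limit, so A and B move together (both at rest); the A–B friction is simply f₁ = P = 109 N.
By Newton's third law B feels 109 N forward from A. With B stationary, the floor's static friction on B balances it: f₂ = 109 N (well within μ_s(m_A+m_B)g = 1118 N).

f ≈ 109 N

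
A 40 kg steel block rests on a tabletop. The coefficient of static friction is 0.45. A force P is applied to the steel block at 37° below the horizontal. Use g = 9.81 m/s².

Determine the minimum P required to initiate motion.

N = m g + P sin α (the push presses the steel block into the tabletop).
At impending slip, P cos α = μ_s N = μ_s (m g + P sin α).
Solving: P (cos α − μ_s sin α) = μ_s m g → P = 0.45×392/(cos 37° − 0.45 sin 37°) = 177/0.5278 = 335 N.

P ≈ 335 N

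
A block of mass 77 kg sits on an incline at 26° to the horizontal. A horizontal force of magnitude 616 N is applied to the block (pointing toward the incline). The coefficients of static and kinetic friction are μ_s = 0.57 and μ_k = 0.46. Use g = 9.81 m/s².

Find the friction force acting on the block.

The horizontal push has a component P sin θ into the surface, so N = m g cos θ + P sin θ = 678.9 + 270 = 949 N.
Parallel to the incline: P cos θ − m g sin θ = 553.7 − 331.1 = 222.5 N; the friction needed to balance this is 222.5 N acting down the slope.
Maximum static friction: μ_s N = 0.57 × 949 = 540.9 N.
|f_req| = 222.5 ≤ 540.9 N → the block is in equilibrium; friction equals the required value.

f ≈ 223 N (down the incline)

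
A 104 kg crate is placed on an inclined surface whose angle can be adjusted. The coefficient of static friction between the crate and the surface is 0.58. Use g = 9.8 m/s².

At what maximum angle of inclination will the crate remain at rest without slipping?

At the slip threshold, m g sin θ = μ_s · m g cos θ, so tan θ = μ_s.
θ_max = arctan(0.58) = 30.1°.

θ_max ≈ 30.1°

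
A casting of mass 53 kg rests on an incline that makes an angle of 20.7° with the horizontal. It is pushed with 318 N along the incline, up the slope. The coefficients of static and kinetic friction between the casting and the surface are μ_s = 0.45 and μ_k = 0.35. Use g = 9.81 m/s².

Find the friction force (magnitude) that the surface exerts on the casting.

Normal force: N = m g cos θ = 53 × 9.81 × cos 20.7° = 486.4 N.
Parallel to the incline, ΣF = 0 gives f = m g sin θ − P = 183.8 − 318 = -134.2 N (up-slope positive).
Maximum static friction available: μ_s N = 0.45 × 486.4 = 218.9 N.
Since |-134.2| ≤ 218.9 N, the casting remains in static equilibrium and friction takes exactly the required value.

f ≈ 134 N (down the incline)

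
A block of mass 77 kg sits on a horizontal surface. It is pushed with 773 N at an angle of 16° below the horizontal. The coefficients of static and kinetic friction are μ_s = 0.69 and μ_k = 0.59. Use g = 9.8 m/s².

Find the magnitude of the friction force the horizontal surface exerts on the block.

Vertical equilibrium gives N = m g + P sin α = 967.7 N.
The horizontal driving force is P cos α = 743.1 N, so equilibrium needs friction f = 743.1 N.
μ_s N = 0.69 × 967.7 = 667.7 N.
743.1 > 667.7 N → the block slides; f = μ_k N = 0.59×967.7 = 571 N.

f ≈ 571 N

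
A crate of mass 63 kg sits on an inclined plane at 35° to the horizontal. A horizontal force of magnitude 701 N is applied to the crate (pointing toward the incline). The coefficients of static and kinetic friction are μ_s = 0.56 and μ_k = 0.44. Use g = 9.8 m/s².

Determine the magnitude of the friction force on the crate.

f ≈ 220 N (down the incline)

The horizontal push has a component P sin θ into the surface, so N = m g cos θ + P sin θ = 505.7 + 402.1 = 907.8 N.
Parallel to the incline: P cos θ − m g sin θ = 574.2 − 354.1 = 220.1 N; the friction needed to balance this is 220.1 N acting down the slope.
Maximum static friction: μ_s N = 0.56 × 907.8 = 508.4 N.
|f_req| = 220.1 ≤ 508.4 N → the crate is in equilibrium; friction equals the required value.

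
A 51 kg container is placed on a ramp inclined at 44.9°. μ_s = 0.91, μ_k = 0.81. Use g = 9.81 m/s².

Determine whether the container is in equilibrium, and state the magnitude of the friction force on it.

f ≈ 287 N

N = m g cos θ = 354 N.
Down-slope weight component: m g sin θ = 353 N.
μ_s N = 322 N.
353 > 322 N, so it slides; kinetic friction f = μ_k N = 0.81×354 = 287 N.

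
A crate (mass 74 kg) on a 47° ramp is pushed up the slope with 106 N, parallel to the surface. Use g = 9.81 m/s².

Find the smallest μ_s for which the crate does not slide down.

N = m g cos θ = 495.1 N.
Friction must make up the shortfall along the incline: f = m g sin θ − P = 530.9 − 106 = 424.9 N.
At the threshold f = μ_s N, so μ_s,min = 424.9/495.1 = 0.858.

μ_s,min ≈ 0.858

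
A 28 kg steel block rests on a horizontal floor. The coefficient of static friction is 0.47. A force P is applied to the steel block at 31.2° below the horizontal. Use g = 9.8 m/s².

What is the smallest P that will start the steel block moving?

P ≈ 211 N

N = m g + P sin α (the push presses the steel block into the horizontal floor).
At impending slip, P cos α = μ_s N = μ_s (m g + P sin α).
Solving: P (cos α − μ_s sin α) = μ_s m g → P = 0.47×274/(cos 31.2° − 0.47 sin 31.2°) = 129/0.6119 = 211 N.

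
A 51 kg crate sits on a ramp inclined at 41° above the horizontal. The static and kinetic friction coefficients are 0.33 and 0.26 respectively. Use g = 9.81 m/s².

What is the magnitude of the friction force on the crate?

Normal force: N = m g cos θ = 51 × 9.81 × cos 41° = 377.6 N.
Along the slope the weight component is m g sin θ = 328.2 N; friction must supply exactly this, acting up-slope.
Static friction can supply at most μ_s N = 124.6 N.
|328.2| exceeds 124.6 N, so the crate slips down-slope; friction is kinetic, f = μ_k N = 0.26×377.6 = 98.2 N.

f ≈ 98.2 N (up the incline)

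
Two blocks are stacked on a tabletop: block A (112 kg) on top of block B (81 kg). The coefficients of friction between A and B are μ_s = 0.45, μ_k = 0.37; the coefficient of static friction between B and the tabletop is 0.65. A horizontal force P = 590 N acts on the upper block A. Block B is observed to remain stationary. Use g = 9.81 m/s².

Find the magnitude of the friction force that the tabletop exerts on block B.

Normal force at the A–B interface: N₁ = m_A g = 1099 N.
So the A–B interface can sustain at most μ_s N₁ = 494.4 N of static friction.
P = 590 N exceeds that limit, so A slips over B and the interface friction becomes kinetic: f₁ = μ_k N₁ = 0.37×1099 = 407 N.
By Newton's third law B feels 407 N forward from A. With B stationary, the floor's static friction on B balances it: f₂ = 407 N (well within μ_s(m_A+m_B)g = 1231 N).

f ≈ 407 N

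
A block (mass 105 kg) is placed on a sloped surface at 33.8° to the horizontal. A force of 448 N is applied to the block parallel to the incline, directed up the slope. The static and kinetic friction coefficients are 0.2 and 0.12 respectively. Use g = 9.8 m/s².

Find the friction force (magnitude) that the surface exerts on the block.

f ≈ 124 N (up the incline)

Perpendicular to the surface, N = m g cos θ = 105·9.8·cos 33.8° = 855.1 N.
Parallel to the incline, ΣF = 0 gives f = m g sin θ − P = 572.4 − 448 = 124.4 N (up-slope positive).
The static-friction ceiling is μ_s N = 0.2 × 855.1 = 171 N.
Since |124.4| ≤ 171 N, static friction is sufficient; f equals the required value, not μ_s N.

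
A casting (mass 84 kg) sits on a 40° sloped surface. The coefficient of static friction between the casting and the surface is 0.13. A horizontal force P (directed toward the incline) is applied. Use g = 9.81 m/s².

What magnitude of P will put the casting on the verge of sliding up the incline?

At impending motion up the slope, friction acts down-slope at its limit: f = μ_s N.
Perpendicular to the incline: N = m g cos θ + P sin θ.
Along the incline: P cos θ = m g sin θ + μ_s N = m g sin θ + μ_s (m g cos θ + P sin θ).
Solving, P (cos θ − μ_s sin θ) = m g (sin θ + μ_s cos θ), so P = 84×9.81×(sin 40° + 0.13 cos 40°)/(cos 40° − 0.13 sin 40°) = 824×0.7424/0.6825 = 896 N.

P ≈ 896 N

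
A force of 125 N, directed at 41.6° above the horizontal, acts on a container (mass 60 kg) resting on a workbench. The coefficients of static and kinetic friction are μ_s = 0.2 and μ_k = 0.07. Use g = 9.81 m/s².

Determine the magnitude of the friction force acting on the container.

N = m g − P sin α = 588.6 − 125×sin 41.6° = 505.6 N.
Horizontally, friction must balance P cos α = 93.47 N.
The static-friction limit is μ_s N = 101.1 N.
Since 93.47 N does not exceed the limit, the container stays at rest and f = 93.5 N.

f ≈ 93.5 N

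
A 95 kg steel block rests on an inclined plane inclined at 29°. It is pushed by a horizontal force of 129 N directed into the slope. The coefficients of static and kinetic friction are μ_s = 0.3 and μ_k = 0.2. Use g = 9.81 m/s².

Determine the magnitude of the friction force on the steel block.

f ≈ 176 N (up the incline)

Resolve perpendicular to the incline: N = m g cos θ + P sin θ = 95×9.81×cos 29° + 129×sin 29° = 877.6 N.
Along the incline, the net driving force (taking up-slope positive) is P cos θ − m g sin θ = 112.8 − 451.8 = -339 N, so equilibrium requires friction f = 339 N (up-slope).
Maximum static friction: μ_s N = 0.3 × 877.6 = 263.3 N.
|f_req| = 339 > 263.3 N → the steel block slides down the incline; f = μ_k N = 0.2 × 877.6 = 176 N.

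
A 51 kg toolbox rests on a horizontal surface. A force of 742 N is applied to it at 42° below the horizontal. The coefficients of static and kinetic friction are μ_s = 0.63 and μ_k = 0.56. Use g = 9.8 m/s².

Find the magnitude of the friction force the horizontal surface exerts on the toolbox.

f ≈ 551 N

Vertical equilibrium gives N = m g + P sin α = 996.3 N.
Horizontally, friction must balance P cos α = 551.4 N.
μ_s N = 0.63 × 996.3 = 627.7 N.
Since 551.4 N does not exceed the limit, the toolbox stays at rest and f = 551 N.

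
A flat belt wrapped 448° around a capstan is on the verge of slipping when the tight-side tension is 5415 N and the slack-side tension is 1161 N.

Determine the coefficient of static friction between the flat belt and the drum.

T₂/T₁ = e^{μβ} → μ = ln(T₂/T₁)/β.
β = 448° = 7.819 rad.
μ = ln(5415/1161)/7.819 = ln(4.664)/7.819 = 0.197.

μ ≈ 0.197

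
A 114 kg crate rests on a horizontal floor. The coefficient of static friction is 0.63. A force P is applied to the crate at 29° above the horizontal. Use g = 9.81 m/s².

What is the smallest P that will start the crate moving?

P ≈ 597 N

N = m g − P sin α (the pull lifts the crate).
At impending slip, P cos α = μ_s N = μ_s (m g − P sin α).
Solving: P (cos α + μ_s sin α) = μ_s m g → P = 0.63×1120/(cos 29° + 0.63 sin 29°) = 705/1.18 = 597 N.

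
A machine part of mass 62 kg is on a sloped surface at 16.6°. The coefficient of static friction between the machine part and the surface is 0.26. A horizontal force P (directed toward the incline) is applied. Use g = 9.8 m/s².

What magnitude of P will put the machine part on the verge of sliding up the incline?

At impending motion up the slope, friction acts down-slope at its limit: f = μ_s N.
Perpendicular to the incline: N = m g cos θ + P sin θ.
Along the incline: P cos θ = m g sin θ + μ_s N = m g sin θ + μ_s (m g cos θ + P sin θ).
Solving, P (cos θ − μ_s sin θ) = m g (sin θ + μ_s cos θ), so P = 62×9.8×(sin 16.6° + 0.26 cos 16.6°)/(cos 16.6° − 0.26 sin 16.6°) = 608×0.5349/0.884 = 368 N.

P ≈ 368 N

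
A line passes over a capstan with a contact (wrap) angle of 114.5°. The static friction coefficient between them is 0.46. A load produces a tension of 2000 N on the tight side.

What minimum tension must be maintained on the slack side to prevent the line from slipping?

Capstan equation at impending slip: T_tight/T_slack = e^{μβ}.
β = 114.5° = 1.998 rad; e^{μβ} = e^{0.46×1.998} = 2.507.
T_slack = T_tight / e^{μβ} = 2000 / 2.507 = 798 N.

T_min ≈ 798 N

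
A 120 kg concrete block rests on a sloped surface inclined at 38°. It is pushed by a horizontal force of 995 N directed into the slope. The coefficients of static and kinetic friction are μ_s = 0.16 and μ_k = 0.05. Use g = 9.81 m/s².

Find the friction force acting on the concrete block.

f ≈ 59.3 N (down the incline)

Resolve perpendicular to the incline: N = m g cos θ + P sin θ = 120×9.81×cos 38° + 995×sin 38° = 1540 N.
Parallel to the incline: P cos θ − m g sin θ = 784.1 − 724.8 = 59.31 N; the friction needed to balance this is 59.31 N acting down the slope.
The limit of static friction is μ_s N = 246.4 N.
Since 59.31 N is within the 246.4 N limit, the concrete block stays put and friction is exactly 59.3 N.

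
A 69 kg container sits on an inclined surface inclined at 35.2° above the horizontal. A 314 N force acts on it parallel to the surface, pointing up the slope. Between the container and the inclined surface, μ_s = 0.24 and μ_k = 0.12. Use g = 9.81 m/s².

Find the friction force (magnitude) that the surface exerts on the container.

The normal reaction is N = m g cos θ = 553.1 N.
Parallel to the incline, ΣF = 0 gives f = m g sin θ − P = 390.2 − 314 = 76.18 N (up-slope positive).
The static-friction ceiling is μ_s N = 0.24 × 553.1 = 132.7 N.
Since |76.18| ≤ 132.7 N, static friction is sufficient; f equals the required value, not μ_s N.

f ≈ 76.2 N (up the incline)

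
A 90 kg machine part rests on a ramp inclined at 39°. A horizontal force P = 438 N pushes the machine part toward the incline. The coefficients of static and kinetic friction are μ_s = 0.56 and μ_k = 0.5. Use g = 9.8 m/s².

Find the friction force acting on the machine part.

f ≈ 215 N (up the incline)

The horizontal push has a component P sin θ into the surface, so N = m g cos θ + P sin θ = 685.4 + 275.6 = 961.1 N.
Along the incline, the net driving force (taking up-slope positive) is P cos θ − m g sin θ = 340.4 − 555.1 = -214.7 N, so equilibrium requires friction f = 214.7 N (up-slope).
Maximum static friction: μ_s N = 0.56 × 961.1 = 538.2 N.
Since 214.7 N is within the 538.2 N limit, the machine part stays put and friction is exactly 215 N.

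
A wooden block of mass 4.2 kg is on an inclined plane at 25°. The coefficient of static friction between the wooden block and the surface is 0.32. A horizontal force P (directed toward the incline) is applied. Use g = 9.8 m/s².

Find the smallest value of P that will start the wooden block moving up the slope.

P ≈ 38 N

At impending motion up the slope, friction acts down-slope at its limit: f = μ_s N.
Perpendicular to the incline: N = m g cos θ + P sin θ.
Along the incline: P cos θ = m g sin θ + μ_s N = m g sin θ + μ_s (m g cos θ + P sin θ).
Solving, P (cos θ − μ_s sin θ) = m g (sin θ + μ_s cos θ), so P = 4.2×9.8×(sin 25° + 0.32 cos 25°)/(cos 25° − 0.32 sin 25°) = 41.2×0.7126/0.7711 = 38 N.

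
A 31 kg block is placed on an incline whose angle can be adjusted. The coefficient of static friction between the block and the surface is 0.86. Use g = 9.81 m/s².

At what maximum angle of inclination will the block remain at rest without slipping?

θ_max ≈ 40.7°

At the slip threshold, m g sin θ = μ_s · m g cos θ, so tan θ = μ_s.
θ_max = arctan(0.86) = 40.7°.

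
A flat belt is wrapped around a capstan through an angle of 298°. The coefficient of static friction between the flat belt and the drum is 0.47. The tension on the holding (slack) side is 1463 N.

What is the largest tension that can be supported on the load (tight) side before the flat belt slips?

At impending slip the capstan equation gives T₂/T₁ = e^{μβ} with β in radians.
β = 298° × π/180 = 5.201 rad.
e^{μβ} = e^{0.47×5.201} = 11.52.
T₂ = T₁ · e^{μβ} = 1463 × 11.52 = 16900 N.

T_max ≈ 16900 N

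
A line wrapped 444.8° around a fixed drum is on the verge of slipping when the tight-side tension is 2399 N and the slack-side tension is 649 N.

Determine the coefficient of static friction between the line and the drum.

μ ≈ 0.168

T₂/T₁ = e^{μβ} → μ = ln(T₂/T₁)/β.
β = 444.8° = 7.763 rad.
μ = ln(2399/649)/7.763 = ln(3.696)/7.763 = 0.168.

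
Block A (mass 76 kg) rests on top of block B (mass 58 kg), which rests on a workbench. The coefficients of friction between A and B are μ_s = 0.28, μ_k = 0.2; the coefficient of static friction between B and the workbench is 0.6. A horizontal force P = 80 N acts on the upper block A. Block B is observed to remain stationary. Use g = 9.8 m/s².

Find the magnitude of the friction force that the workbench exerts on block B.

f ≈ 80 N

Between the blocks, N₁ = m_A g = 744.8 N.
So the A–B interface can sustain at most μ_s N₁ = 208.5 N of static friction.
Since P = 80 N ≤ 208.5 N, A does not slip on B; friction on A equals P = 80 N.
B experiences an equal 80 N forward from A (third law). B is in equilibrium, so the floor supplies f₂ = 80 N of static friction (limit μ_s(m_A+m_B)g = 787.9 N, not exceeded).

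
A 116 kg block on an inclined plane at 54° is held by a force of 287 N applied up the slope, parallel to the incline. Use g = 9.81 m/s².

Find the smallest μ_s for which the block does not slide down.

N = m g cos θ = 668.9 N.
Friction must make up the shortfall along the incline: f = m g sin θ − P = 920.6 − 287 = 633.6 N.
At the threshold f = μ_s N, so μ_s,min = 633.6/668.9 = 0.947.

μ_s,min ≈ 0.947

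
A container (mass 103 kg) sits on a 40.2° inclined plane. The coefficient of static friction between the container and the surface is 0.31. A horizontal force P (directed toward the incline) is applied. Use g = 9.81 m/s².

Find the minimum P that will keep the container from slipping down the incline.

The container tends to slide down (tan θ > μ_s), so at the point of impending slip friction acts up-slope at its limit: f = μ_s N.
Perpendicular to the incline: N = m g cos θ + P sin θ.
Along the incline: P cos θ + μ_s N = m g sin θ, i.e. P cos θ + μ_s (m g cos θ + P sin θ) = m g sin θ.
Solving, P (cos θ + μ_s sin θ) = m g (sin θ − μ_s cos θ), so P = 1010×0.4087/0.9639 = 428 N.

P_min ≈ 428 N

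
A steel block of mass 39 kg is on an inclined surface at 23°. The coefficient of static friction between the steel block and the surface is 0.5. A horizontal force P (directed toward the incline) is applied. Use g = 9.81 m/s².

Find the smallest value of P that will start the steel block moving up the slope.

At impending motion up the slope, friction acts down-slope at its limit: f = μ_s N.
Perpendicular to the incline: N = m g cos θ + P sin θ.
Along the incline: P cos θ = m g sin θ + μ_s N = m g sin θ + μ_s (m g cos θ + P sin θ).
Solving, P (cos θ − μ_s sin θ) = m g (sin θ + μ_s cos θ), so P = 39×9.81×(sin 23° + 0.5 cos 23°)/(cos 23° − 0.5 sin 23°) = 383×0.851/0.7251 = 449 N.

P ≈ 449 N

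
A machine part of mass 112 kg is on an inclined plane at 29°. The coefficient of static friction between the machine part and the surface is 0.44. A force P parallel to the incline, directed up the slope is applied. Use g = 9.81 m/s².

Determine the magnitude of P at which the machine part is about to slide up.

P ≈ 955 N

At impending motion up the slope, friction acts down-slope at its limit: f = μ_s N.
P is parallel to the surface, so N = m g cos θ = 961 N.
Along the incline: P = m g sin θ + μ_s N = 533 + 0.44×961 = 955 N.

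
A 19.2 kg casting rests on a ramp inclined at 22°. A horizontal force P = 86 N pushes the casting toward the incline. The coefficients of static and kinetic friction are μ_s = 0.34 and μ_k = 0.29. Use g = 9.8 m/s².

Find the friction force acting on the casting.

Resolve perpendicular to the incline: N = m g cos θ + P sin θ = 19.2×9.8×cos 22° + 86×sin 22° = 206.7 N.
Parallel to the incline: P cos θ − m g sin θ = 79.74 − 70.49 = 9.252 N; the friction needed to balance this is 9.252 N acting down the slope.
Maximum static friction: μ_s N = 0.34 × 206.7 = 70.27 N.
Since 9.252 N is within the 70.27 N limit, the casting stays put and friction is exactly 9.25 N.

f ≈ 9.25 N (down the incline)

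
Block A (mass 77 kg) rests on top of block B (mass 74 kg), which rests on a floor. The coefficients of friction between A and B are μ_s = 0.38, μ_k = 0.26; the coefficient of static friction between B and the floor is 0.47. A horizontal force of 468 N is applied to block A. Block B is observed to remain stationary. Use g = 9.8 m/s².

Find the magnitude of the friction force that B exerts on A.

f ≈ 196 N

The normal force B exerts on A is simply A's weight, N₁ = 754.6 N.
So the A–B interface can sustain at most μ_s N₁ = 286.7 N of static friction.
P = 468 N exceeds that limit, so A slips over B and the interface friction becomes kinetic: f₁ = μ_k N₁ = 0.26×754.6 = 196 N.
By Newton's third law B feels 196 N forward from A. With B stationary, the floor's static friction on B balances it: f₂ = 196 N (well within μ_s(m_A+m_B)g = 695.5 N).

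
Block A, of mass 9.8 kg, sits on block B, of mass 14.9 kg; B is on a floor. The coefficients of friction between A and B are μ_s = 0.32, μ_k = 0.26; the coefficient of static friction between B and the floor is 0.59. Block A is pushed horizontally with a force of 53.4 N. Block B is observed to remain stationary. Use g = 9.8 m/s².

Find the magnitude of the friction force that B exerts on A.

Normal force at the A–B interface: N₁ = m_A g = 96.04 N.
So the A–B interface can sustain at most μ_s N₁ = 30.73 N of static friction.
P = 53.4 N exceeds that limit, so A slips over B and the interface friction becomes kinetic: f₁ = μ_k N₁ = 0.26×96.04 = 25 N.
B experiences an equal 25 N forward from A (third law). B is in equilibrium, so the floor supplies f₂ = 25 N of static friction (limit μ_s(m_A+m_B)g = 142.8 N, not exceeded).

f ≈ 25 N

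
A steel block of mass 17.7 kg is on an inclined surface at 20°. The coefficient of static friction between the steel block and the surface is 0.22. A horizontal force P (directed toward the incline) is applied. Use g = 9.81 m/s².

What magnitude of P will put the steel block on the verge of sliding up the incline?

At impending motion up the slope, friction acts down-slope at its limit: f = μ_s N.
Perpendicular to the incline: N = m g cos θ + P sin θ.
Along the incline: P cos θ = m g sin θ + μ_s N = m g sin θ + μ_s (m g cos θ + P sin θ).
Solving, P (cos θ − μ_s sin θ) = m g (sin θ + μ_s cos θ), so P = 17.7×9.81×(sin 20° + 0.22 cos 20°)/(cos 20° − 0.22 sin 20°) = 174×0.5488/0.8644 = 110 N.

P ≈ 110 N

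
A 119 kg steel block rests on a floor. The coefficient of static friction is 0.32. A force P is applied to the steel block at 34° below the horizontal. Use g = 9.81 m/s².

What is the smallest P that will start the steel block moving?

P ≈ 575 N

N = m g + P sin α (the push presses the steel block into the floor).
At impending slip, P cos α = μ_s N = μ_s (m g + P sin α).
Solving: P (cos α − μ_s sin α) = μ_s m g → P = 0.32×1170/(cos 34° − 0.32 sin 34°) = 374/0.6501 = 575 N.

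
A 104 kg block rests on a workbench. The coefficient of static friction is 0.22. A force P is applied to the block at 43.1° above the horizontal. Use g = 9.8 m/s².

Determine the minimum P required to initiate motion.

P ≈ 255 N

N = m g − P sin α (the pull lifts the block).
At impending slip, P cos α = μ_s N = μ_s (m g − P sin α).
Solving: P (cos α + μ_s sin α) = μ_s m g → P = 0.22×1020/(cos 43.1° + 0.22 sin 43.1°) = 224/0.8805 = 255 N.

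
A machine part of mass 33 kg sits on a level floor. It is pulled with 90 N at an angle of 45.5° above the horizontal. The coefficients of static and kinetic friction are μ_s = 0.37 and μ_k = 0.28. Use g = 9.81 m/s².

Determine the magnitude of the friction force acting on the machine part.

Vertical equilibrium gives N = m g − P sin α = 259.5 N.
For equilibrium, f = P cos α = 90×cos 45.5° = 63.08 N.
μ_s N = 0.37 × 259.5 = 96.03 N.
Since 63.08 N does not exceed the limit, the machine part stays at rest and f = 63.1 N.

f ≈ 63.1 N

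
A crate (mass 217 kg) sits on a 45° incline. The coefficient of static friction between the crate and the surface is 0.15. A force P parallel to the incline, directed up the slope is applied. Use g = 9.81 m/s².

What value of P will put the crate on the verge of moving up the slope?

At impending motion up the slope, friction acts down-slope at its limit: f = μ_s N.
P is parallel to the surface, so N = m g cos θ = 1510 N.
Along the incline: P = m g sin θ + μ_s N = 1510 + 0.15×1510 = 1730 N.

P ≈ 1730 N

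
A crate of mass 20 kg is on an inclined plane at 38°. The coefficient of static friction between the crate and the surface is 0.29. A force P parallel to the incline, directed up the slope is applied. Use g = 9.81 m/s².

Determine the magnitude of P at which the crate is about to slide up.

At impending motion up the slope, friction acts down-slope at its limit: f = μ_s N.
P is parallel to the surface, so N = m g cos θ = 155 N.
Along the incline: P = m g sin θ + μ_s N = 121 + 0.29×155 = 166 N.

P ≈ 166 N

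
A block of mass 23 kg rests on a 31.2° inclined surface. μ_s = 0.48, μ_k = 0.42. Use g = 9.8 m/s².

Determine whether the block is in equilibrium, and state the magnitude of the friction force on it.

f ≈ 81 N

N = m g cos θ = 193 N.
Down-slope weight component: m g sin θ = 117 N.
μ_s N = 92.5 N.
117 > 92.5 N, so it slides; kinetic friction f = μ_k N = 0.42×193 = 81 N.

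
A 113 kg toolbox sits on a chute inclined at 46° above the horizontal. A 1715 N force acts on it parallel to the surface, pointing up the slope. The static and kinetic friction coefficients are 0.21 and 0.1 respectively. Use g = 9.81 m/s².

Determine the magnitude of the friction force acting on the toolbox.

Normal force: N = m g cos θ = 113 × 9.81 × cos 46° = 770 N.
For equilibrium along the incline the friction force must supply f = m g sin θ − P = 797.4 − 1715 = -917.6 N (positive meaning up-slope).
Static friction can supply at most μ_s N = 161.7 N.
Since |-917.6| > 161.7 N, static friction cannot hold it; the toolbox slides up the incline and kinetic friction applies: f = μ_k N = 0.1 × 770 = 77 N.

f ≈ 77 N (down the incline)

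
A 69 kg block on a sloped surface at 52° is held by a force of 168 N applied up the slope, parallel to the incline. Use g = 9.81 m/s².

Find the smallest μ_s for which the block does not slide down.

μ_s,min ≈ 0.877

N = m g cos θ = 416.7 N.
Friction must make up the shortfall along the incline: f = m g sin θ − P = 533.4 − 168 = 365.4 N.
At the threshold f = μ_s N, so μ_s,min = 365.4/416.7 = 0.877.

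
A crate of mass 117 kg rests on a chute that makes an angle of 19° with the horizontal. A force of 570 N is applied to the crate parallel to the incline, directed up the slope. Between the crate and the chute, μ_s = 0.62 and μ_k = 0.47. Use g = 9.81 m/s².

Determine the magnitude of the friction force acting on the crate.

f ≈ 196 N (down the incline)

The normal reaction is N = m g cos θ = 1085 N.
For equilibrium along the incline the friction force must supply f = m g sin θ − P = 373.7 − 570 = -196.3 N (positive meaning up-slope).
Static friction can supply at most μ_s N = 672.8 N.
Since |-196.3| ≤ 672.8 N, static friction is sufficient; f equals the required value, not μ_s N.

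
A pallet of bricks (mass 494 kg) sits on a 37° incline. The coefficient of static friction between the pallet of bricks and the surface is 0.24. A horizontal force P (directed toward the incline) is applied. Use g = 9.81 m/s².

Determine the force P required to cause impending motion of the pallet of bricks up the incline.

At impending motion up the slope, friction acts down-slope at its limit: f = μ_s N.
Perpendicular to the incline: N = m g cos θ + P sin θ.
Along the incline: P cos θ = m g sin θ + μ_s N = m g sin θ + μ_s (m g cos θ + P sin θ).
Solving, P (cos θ − μ_s sin θ) = m g (sin θ + μ_s cos θ), so P = 494×9.81×(sin 37° + 0.24 cos 37°)/(cos 37° − 0.24 sin 37°) = 4850×0.7935/0.6542 = 5880 N.

P ≈ 5880 N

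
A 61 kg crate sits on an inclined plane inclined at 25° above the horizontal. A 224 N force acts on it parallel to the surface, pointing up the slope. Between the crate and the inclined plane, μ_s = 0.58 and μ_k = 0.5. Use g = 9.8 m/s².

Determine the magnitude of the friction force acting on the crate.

f ≈ 28.6 N (up the incline)

Perpendicular to the surface, N = m g cos θ = 61·9.8·cos 25° = 541.8 N.
For equilibrium along the incline the friction force must supply f = m g sin θ − P = 252.6 − 224 = 28.64 N (positive meaning up-slope).
Maximum static friction available: μ_s N = 0.58 × 541.8 = 314.2 N.
Since |28.64| ≤ 314.2 N, the crate remains in static equilibrium and friction takes exactly the required value.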